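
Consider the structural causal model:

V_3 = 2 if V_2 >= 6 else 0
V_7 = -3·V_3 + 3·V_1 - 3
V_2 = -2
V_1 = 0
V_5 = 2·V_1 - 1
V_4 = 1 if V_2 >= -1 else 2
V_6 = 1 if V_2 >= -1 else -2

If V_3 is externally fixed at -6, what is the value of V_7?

The intervention breaks the incoming arrows to V_3: V_3 = 2 if V_2 >= 6 else 0 no longer applies, and V_3 = -6.
V_7 = -3·V_3 + 3·V_1 - 3  [with V_3=-6, V_1=0]  = 15

15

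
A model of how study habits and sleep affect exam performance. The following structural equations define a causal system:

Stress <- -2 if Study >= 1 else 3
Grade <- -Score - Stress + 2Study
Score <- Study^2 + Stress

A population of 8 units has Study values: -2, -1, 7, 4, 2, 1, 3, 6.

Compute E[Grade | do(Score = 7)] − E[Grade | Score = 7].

Every unit gets Score=7 under the intervention. Grade values become -14, -12, 9, 3, -1, -3, 1, 7; E[Grade|do(Score=7)] = -1.25.
Conditioning on Score=7 selects the 2 unit(s) with Study ∈ {-2, 3}. Their Grade values: -14, 1. Mean = -6.5.
Difference = -1.25 − (-6.5) = 5.25.

5.25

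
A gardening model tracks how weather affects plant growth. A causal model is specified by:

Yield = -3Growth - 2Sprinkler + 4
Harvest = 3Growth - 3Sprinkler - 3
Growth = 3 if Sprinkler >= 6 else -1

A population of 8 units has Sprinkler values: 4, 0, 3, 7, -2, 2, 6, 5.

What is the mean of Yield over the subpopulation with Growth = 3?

Observing Growth=3 restricts to units where Growth's equation naturally yields 3: Sprinkler ∈ {7, 6}. In that subpopulation Yield = -19, -17, mean -18.

-18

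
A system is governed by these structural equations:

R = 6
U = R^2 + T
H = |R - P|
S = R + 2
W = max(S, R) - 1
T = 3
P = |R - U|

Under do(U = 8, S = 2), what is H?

4

The joint intervention fixes U = 8, S = 2, removing each variable's own equation.
P = |R - U|  [with R=6, U=8]  = 2
H = |R - P|  [with R=6, P=2]  = 4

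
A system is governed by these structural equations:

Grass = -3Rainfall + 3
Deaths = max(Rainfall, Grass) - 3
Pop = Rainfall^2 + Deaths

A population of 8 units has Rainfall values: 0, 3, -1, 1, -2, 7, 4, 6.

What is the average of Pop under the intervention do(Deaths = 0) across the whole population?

14.5

Under do(Deaths=0), Deaths's equation is replaced by Deaths=0 for every unit. Per-unit Pop: 0, 9, 1, 1, 4, 49, 16, 36. Mean = 14.5.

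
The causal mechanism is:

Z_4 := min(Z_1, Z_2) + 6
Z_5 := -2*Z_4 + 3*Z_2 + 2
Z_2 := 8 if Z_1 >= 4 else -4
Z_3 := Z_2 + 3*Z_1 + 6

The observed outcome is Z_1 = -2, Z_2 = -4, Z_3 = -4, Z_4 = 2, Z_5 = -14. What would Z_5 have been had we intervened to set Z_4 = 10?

-30

Intervening sets Z_4 = 10 and removes its equation (Z_4 := min(Z_1, Z_2) + 6).
Z_2 = 8 if Z_1 >= 4 else -4  [with Z_1=-2]  = -4
Z_5 = -2*Z_4 + 3*Z_2 + 2  [with Z_4=10, Z_2=-4]  = -30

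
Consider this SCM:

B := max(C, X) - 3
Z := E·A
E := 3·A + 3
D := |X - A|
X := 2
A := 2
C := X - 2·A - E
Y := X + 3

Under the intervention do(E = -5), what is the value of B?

0

The intervention breaks the incoming arrows to E: E := 3·A + 3 no longer applies, and E = -5.
C = X - 2·A - E  [with X=2, A=2, E=-5]  = 3
B = max(C, X) - 3  [with C=3, X=2]  = 0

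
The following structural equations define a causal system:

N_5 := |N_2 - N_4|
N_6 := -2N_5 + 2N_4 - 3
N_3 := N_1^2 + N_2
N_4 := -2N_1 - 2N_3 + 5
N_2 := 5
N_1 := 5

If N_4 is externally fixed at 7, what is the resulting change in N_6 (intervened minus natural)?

280

Under do(N_4=7), the mechanism N_4 := -2N_1 - 2N_3 + 5 is discarded; N_4 is fixed at 7.
N_5 = |N_2 - N_4|  [with N_2=5, N_4=7]  = 2
N_6 = -2N_5 + 2N_4 - 3  [with N_5=2, N_4=7]  = 7
Without intervention: N_3 = N_1^2 + N_2  [with N_1=5, N_2=5]  = 30; N_4 = -2N_1 - 2N_3 + 5  [with N_1=5, N_3=30]  = -65; N_5 = |N_2 - N_4|  [with N_2=5, N_4=-65]  = 70; N_6 = -2N_5 + 2N_4 - 3  [with N_5=70, N_4=-65]  = -273.
Change = 7 − (-273) = 280.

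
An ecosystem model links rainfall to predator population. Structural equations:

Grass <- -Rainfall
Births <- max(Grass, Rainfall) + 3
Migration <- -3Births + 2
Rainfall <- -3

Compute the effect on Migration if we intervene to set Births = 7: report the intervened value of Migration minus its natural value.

The intervention breaks the incoming arrows to Births: Births <- max(Grass, Rainfall) + 3 no longer applies, and Births = 7.
Migration = -3Births + 2  [with Births=7]  = -19
Without intervention: Grass = -Rainfall  [with Rainfall=-3]  = 3; Births = max(Grass, Rainfall) + 3  [with Grass=3, Rainfall=-3]  = 6; Migration = -3Births + 2  [with Births=6]  = -16.
Change = -19 − (-16) = -3.

-3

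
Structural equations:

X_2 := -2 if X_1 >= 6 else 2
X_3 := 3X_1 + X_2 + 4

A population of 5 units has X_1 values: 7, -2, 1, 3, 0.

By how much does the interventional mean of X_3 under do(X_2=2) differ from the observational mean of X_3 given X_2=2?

3.9

do(X_2=2) breaks X_2's dependence on X_1. With X_2=2 fixed, X_3 across the units is 27, 0, 9, 15, 6, mean 11.4.
Observing X_2=2 restricts to units where X_2's equation naturally yields 2: X_1 ∈ {-2, 1, 3, 0}. In that subpopulation X_3 = 0, 9, 15, 6, mean 7.5.
Difference = 11.4 − 7.5 = 3.9.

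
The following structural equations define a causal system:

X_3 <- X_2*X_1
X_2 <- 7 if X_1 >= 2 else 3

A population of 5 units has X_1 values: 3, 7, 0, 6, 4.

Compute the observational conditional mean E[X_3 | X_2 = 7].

Observing X_2=7 restricts to units where X_2's equation naturally yields 7: X_1 ∈ {3, 7, 6, 4}. In that subpopulation X_3 = 21, 49, 42, 28, mean 35.

35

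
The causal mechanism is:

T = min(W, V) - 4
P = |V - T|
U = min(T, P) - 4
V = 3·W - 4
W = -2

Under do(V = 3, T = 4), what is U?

Under do(V = 3, T = 4), each intervened variable's structural equation is replaced by its fixed value.
P = |V - T|  [with V=3, T=4]  = 1
U = min(T, P) - 4  [with T=4, P=1]  = -3

-3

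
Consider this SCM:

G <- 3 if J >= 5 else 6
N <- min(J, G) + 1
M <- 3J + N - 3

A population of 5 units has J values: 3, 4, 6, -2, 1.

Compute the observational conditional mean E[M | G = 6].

4

Observing G=6 restricts to units where G's equation naturally yields 6: J ∈ {3, 4, -2, 1}. In that subpopulation M = 10, 14, -10, 2, mean 4.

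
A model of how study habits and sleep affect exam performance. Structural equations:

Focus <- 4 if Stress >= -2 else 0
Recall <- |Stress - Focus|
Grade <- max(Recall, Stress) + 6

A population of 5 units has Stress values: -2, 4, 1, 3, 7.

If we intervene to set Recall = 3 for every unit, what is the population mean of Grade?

10

Under do(Recall=3), Recall's equation is replaced by Recall=3 for every unit. Per-unit Grade: 9, 10, 9, 9, 13. Mean = 10.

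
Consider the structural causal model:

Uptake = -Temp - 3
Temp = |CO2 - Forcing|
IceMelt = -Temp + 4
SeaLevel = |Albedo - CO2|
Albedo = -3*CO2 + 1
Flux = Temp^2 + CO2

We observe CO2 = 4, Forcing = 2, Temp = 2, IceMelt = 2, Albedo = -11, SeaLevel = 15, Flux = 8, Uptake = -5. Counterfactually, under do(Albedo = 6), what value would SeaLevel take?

The intervention breaks the incoming arrows to Albedo: Albedo = -3*CO2 + 1 no longer applies, and Albedo = 6.
SeaLevel = |Albedo - CO2|  [with Albedo=6, CO2=4]  = 2

2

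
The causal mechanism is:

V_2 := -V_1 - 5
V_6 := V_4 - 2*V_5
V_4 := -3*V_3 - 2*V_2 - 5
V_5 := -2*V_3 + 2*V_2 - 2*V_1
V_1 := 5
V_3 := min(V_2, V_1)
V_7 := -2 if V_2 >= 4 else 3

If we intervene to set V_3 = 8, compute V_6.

83

The intervention breaks the incoming arrows to V_3: V_3 := min(V_2, V_1) no longer applies, and V_3 = 8.
V_2 = -V_1 - 5  [with V_1=5]  = -10
V_4 = -3*V_3 - 2*V_2 - 5  [with V_3=8, V_2=-10]  = -9
V_5 = -2*V_3 + 2*V_2 - 2*V_1  [with V_3=8, V_2=-10, V_1=5]  = -46
V_6 = V_4 - 2*V_5  [with V_4=-9, V_5=-46]  = 83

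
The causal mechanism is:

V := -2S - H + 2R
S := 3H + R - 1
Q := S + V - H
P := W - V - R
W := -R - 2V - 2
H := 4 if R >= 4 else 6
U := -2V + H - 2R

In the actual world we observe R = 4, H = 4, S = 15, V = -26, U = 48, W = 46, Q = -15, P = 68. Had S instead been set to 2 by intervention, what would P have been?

The intervention breaks the incoming arrows to S: S := 3H + R - 1 no longer applies, and S = 2.
H = 4 if R >= 4 else 6  [with R=4]  = 4
V = -2S - H + 2R  [with S=2, H=4, R=4]  = 0
W = -R - 2V - 2  [with R=4, V=0]  = -6
P = W - V - R  [with W=-6, V=0, R=4]  = -10

-10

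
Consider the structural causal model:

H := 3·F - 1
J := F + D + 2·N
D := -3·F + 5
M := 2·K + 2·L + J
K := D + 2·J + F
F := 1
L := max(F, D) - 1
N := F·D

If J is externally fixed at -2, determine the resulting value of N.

Under do(J=-2), the mechanism J := F + D + 2·N is discarded; J is fixed at -2.
Since N is not a descendant of the intervened variable, it is unaffected.
D = -3·F + 5  [with F=1]  = 2
N = F·D  [with F=1, D=2]  = 2

2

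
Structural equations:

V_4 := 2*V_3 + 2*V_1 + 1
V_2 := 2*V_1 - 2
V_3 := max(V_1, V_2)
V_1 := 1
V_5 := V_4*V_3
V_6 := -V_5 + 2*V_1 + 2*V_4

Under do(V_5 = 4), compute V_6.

The intervention breaks the incoming arrows to V_5: V_5 := V_4*V_3 no longer applies, and V_5 = 4.
V_2 = 2*V_1 - 2  [with V_1=1]  = 0
V_3 = max(V_1, V_2)  [with V_1=1, V_2=0]  = 1
V_4 = 2*V_3 + 2*V_1 + 1  [with V_3=1, V_1=1]  = 5
V_6 = -V_5 + 2*V_1 + 2*V_4  [with V_5=4, V_1=1, V_4=5]  = 8

8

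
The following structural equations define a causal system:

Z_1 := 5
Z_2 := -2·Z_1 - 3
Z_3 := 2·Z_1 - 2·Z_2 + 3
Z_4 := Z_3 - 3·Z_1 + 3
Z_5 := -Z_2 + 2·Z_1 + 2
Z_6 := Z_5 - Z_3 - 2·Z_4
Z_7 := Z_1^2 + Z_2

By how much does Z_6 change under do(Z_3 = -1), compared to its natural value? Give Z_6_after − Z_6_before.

120

The intervention breaks the incoming arrows to Z_3: Z_3 := 2·Z_1 - 2·Z_2 + 3 no longer applies, and Z_3 = -1.
Z_2 = -2·Z_1 - 3  [with Z_1=5]  = -13
Z_4 = Z_3 - 3·Z_1 + 3  [with Z_3=-1, Z_1=5]  = -13
Z_5 = -Z_2 + 2·Z_1 + 2  [with Z_2=-13, Z_1=5]  = 25
Z_6 = Z_5 - Z_3 - 2·Z_4  [with Z_5=25, Z_3=-1, Z_4=-13]  = 52
Without intervention: Z_2 = -2·Z_1 - 3  [with Z_1=5]  = -13; Z_3 = 2·Z_1 - 2·Z_2 + 3  [with Z_1=5, Z_2=-13]  = 39; Z_4 = Z_3 - 3·Z_1 + 3  [with Z_3=39, Z_1=5]  = 27; Z_5 = -Z_2 + 2·Z_1 + 2  [with Z_2=-13, Z_1=5]  = 25; Z_6 = Z_5 - Z_3 - 2·Z_4  [with Z_5=25, Z_3=39, Z_4=27]  = -68.
Change = 52 − (-68) = 120.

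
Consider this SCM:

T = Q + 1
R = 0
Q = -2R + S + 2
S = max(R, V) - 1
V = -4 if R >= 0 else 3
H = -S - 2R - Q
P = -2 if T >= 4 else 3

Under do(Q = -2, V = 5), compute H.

-2

Under do(Q = -2, V = 5), each intervened variable's structural equation is replaced by its fixed value.
S = max(R, V) - 1  [with R=0, V=5]  = 4
H = -S - 2R - Q  [with S=4, R=0, Q=-2]  = -2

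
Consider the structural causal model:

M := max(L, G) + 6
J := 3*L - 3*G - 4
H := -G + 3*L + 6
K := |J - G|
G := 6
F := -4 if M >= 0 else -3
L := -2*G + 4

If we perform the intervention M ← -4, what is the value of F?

The intervention breaks the incoming arrows to M: M := max(L, G) + 6 no longer applies, and M = -4.
F = -4 if M >= 0 else -3  [with M=-4]  = -3

-3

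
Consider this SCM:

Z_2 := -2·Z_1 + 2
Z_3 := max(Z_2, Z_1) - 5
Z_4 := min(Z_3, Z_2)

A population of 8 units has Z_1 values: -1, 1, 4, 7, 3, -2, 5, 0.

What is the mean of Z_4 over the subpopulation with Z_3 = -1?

E[Z_4|Z_3=-1] averages over only the 2 units with Z_3=-1 (Z_1 = -1, 4): Z_4 = -1, -6, mean -3.5.

-3.5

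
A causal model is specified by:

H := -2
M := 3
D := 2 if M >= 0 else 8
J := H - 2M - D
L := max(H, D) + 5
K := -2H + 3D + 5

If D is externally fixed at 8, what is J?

-16

The intervention breaks the incoming arrows to D: D := 2 if M >= 0 else 8 no longer applies, and D = 8.
J = H - 2M - D  [with H=-2, M=3, D=8]  = -16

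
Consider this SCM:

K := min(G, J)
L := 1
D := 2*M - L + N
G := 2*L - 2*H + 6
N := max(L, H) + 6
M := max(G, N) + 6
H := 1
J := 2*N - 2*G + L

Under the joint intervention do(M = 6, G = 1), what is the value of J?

Setting M = 6, G = 1 by intervention discards those variables' equations.
N = max(L, H) + 6  [with L=1, H=1]  = 7
J = 2*N - 2*G + L  [with N=7, G=1, L=1]  = 13

13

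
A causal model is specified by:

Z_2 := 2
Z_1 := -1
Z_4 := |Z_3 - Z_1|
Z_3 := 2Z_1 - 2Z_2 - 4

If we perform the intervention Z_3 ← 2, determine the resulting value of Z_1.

-1

Under do(Z_3=2), the mechanism Z_3 := 2Z_1 - 2Z_2 - 4 is discarded; Z_3 is fixed at 2.
Z_1 is not downstream of the intervention, so its value is determined by the original equations.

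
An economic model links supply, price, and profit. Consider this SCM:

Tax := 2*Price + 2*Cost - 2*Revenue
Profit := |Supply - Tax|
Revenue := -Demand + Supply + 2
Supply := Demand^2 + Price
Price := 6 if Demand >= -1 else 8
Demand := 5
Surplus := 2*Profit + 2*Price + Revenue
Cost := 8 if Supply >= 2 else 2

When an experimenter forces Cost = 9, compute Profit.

57

The intervention breaks the incoming arrows to Cost: Cost := 8 if Supply >= 2 else 2 no longer applies, and Cost = 9.
Price = 6 if Demand >= -1 else 8  [with Demand=5]  = 6
Supply = Demand^2 + Price  [with Demand=5, Price=6]  = 31
Revenue = -Demand + Supply + 2  [with Demand=5, Supply=31]  = 28
Tax = 2*Price + 2*Cost - 2*Revenue  [with Price=6, Cost=9, Revenue=28]  = -26
Profit = |Supply - Tax|  [with Supply=31, Tax=-26]  = 57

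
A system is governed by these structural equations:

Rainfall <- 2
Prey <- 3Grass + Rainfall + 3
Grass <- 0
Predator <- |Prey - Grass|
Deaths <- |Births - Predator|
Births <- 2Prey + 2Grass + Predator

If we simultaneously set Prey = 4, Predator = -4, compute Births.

4

Setting Prey = 4, Predator = -4 by intervention discards those variables' equations.
Births = 2Prey + 2Grass + Predator  [with Prey=4, Grass=0, Predator=-4]  = 4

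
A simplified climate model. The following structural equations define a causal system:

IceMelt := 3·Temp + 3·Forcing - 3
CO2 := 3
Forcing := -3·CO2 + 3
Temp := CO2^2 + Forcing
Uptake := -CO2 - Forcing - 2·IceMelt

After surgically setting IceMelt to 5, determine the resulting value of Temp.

3

Under do(IceMelt=5), the mechanism IceMelt := 3·Temp + 3·Forcing - 3 is discarded; IceMelt is fixed at 5.
Since Temp is not a descendant of the intervened variable, it is unaffected.
Forcing = -3·CO2 + 3  [with CO2=3]  = -6
Temp = CO2^2 + Forcing  [with CO2=3, Forcing=-6]  = 3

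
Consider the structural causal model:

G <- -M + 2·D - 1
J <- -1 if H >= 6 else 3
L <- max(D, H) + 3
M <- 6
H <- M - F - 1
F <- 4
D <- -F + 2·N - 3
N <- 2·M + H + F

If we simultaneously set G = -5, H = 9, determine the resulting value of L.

Under do(G = -5, H = 9), each intervened variable's structural equation is replaced by its fixed value.
N = 2·M + H + F  [with M=6, H=9, F=4]  = 25
D = -F + 2·N - 3  [with F=4, N=25]  = 43
L = max(D, H) + 3  [with D=43, H=9]  = 46

46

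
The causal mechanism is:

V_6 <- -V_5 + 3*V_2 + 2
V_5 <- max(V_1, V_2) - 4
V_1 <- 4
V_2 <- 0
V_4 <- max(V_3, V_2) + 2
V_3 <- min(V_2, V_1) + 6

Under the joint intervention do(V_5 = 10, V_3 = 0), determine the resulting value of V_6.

-8

The joint intervention fixes V_5 = 10, V_3 = 0, removing each variable's own equation.
V_6 = -V_5 + 3*V_2 + 2  [with V_5=10, V_2=0]  = -8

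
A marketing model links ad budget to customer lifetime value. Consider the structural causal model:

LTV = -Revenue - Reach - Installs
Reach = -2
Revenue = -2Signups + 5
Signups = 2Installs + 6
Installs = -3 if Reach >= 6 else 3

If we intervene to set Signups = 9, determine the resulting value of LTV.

12

do(Signups=9) replaces the equation Signups = 2Installs + 6 with the constant Signups = 9.
Installs = -3 if Reach >= 6 else 3  [with Reach=-2]  = 3
Revenue = -2Signups + 5  [with Signups=9]  = -13
LTV = -Revenue - Reach - Installs  [with Revenue=-13, Reach=-2, Installs=3]  = 12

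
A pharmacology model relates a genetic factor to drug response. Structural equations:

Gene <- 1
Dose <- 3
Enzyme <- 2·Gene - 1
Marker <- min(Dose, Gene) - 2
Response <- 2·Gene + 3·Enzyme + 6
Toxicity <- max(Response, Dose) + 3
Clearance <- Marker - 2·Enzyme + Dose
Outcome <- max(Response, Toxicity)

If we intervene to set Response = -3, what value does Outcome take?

6

do(Response=-3) replaces the equation Response <- 2·Gene + 3·Enzyme + 6 with the constant Response = -3.
Toxicity = max(Response, Dose) + 3  [with Response=-3, Dose=3]  = 6
Outcome = max(Response, Toxicity)  [with Response=-3, Toxicity=6]  = 6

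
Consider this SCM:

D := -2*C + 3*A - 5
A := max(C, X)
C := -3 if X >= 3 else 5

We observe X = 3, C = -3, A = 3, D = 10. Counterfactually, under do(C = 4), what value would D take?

Under do(C=4), the mechanism C := -3 if X >= 3 else 5 is discarded; C is fixed at 4.
A = max(C, X)  [with C=4, X=3]  = 4
D = -2*C + 3*A - 5  [with C=4, A=4]  = -1

-1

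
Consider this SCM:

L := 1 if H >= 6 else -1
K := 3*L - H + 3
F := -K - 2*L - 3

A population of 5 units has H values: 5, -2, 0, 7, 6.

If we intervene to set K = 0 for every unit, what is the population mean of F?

Under do(K=0), K's equation is replaced by K=0 for every unit. Per-unit F: -1, -1, -1, -5, -5. Mean = -2.6.

-2.6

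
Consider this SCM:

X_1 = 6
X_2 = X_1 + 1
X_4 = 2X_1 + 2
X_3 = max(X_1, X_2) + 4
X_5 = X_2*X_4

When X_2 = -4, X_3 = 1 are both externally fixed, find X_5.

-56

Under do(X_2 = -4, X_3 = 1), each intervened variable's structural equation is replaced by its fixed value.
X_4 = 2X_1 + 2  [with X_1=6]  = 14
X_5 = X_2*X_4  [with X_2=-4, X_4=14]  = -56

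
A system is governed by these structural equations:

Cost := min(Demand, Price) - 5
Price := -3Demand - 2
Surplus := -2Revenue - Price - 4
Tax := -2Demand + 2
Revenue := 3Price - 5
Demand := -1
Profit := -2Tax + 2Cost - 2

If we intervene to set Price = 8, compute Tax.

4

do(Price=8) replaces the equation Price := -3Demand - 2 with the constant Price = 8.
Since Tax is not a descendant of the intervened variable, it is unaffected.
Tax = -2Demand + 2  [with Demand=-1]  = 4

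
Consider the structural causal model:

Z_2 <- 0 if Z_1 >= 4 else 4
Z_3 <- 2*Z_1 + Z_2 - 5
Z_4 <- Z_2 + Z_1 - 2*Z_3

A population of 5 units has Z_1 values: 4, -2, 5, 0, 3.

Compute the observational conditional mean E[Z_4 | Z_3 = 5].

Observing Z_3=5 restricts to units where Z_3's equation naturally yields 5: Z_1 ∈ {5, 3}. In that subpopulation Z_4 = -5, -3, mean -4.

-4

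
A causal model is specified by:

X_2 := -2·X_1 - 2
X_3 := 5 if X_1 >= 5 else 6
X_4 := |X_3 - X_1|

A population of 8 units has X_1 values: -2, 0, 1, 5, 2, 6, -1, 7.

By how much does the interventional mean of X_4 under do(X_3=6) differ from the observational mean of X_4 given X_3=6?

The intervention sets X_3=6 in all 8 units regardless of X_1. Recomputing X_4 per unit gives 8, 6, 5, 1, 4, 0, 7, 1; average 4.
Observing X_3=6 restricts to units where X_3's equation naturally yields 6: X_1 ∈ {-2, 0, 1, 2, -1}. In that subpopulation X_4 = 8, 6, 5, 4, 7, mean 6.
Difference = 4 − 6 = -2.

-2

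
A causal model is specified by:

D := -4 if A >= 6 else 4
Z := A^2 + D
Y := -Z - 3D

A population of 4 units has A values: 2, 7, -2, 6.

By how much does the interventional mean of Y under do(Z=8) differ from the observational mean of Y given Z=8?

12

do(Z=8) breaks Z's dependence on A. With Z=8 fixed, Y across the units is -20, 4, -20, 4, mean -8.
Observing Z=8 restricts to units where Z's equation naturally yields 8: A ∈ {2, -2}. In that subpopulation Y = -20, -20, mean -20.
Difference = -8 − (-20) = 12.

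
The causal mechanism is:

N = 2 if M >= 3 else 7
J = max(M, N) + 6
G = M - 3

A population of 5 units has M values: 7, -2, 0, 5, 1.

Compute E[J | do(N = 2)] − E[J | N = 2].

do(N=2) breaks N's dependence on M. With N=2 fixed, J across the units is 13, 8, 8, 11, 8, mean 9.6.
E[J|N=2] averages over only the 2 units with N=2 (M = 7, 5): J = 13, 11, mean 12.
Difference = 9.6 − 12 = -2.4.

-2.4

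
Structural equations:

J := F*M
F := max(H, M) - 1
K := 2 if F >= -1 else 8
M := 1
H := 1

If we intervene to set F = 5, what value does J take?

The intervention breaks the incoming arrows to F: F := max(H, M) - 1 no longer applies, and F = 5.
J = F*M  [with F=5, M=1]  = 5

5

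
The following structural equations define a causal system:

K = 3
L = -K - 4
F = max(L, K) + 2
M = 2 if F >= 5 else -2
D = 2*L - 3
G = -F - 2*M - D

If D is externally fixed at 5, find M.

2

The intervention breaks the incoming arrows to D: D = 2*L - 3 no longer applies, and D = 5.
Since M is not a descendant of the intervened variable, it is unaffected.
L = -K - 4  [with K=3]  = -7
F = max(L, K) + 2  [with L=-7, K=3]  = 5
M = 2 if F >= 5 else -2  [with F=5]  = 2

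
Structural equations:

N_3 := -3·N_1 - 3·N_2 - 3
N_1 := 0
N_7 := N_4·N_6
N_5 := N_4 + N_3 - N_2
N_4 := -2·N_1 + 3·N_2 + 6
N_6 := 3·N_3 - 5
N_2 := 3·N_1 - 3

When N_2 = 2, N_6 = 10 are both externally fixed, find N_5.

1

Setting N_2 = 2, N_6 = 10 by intervention discards those variables' equations.
N_3 = -3·N_1 - 3·N_2 - 3  [with N_1=0, N_2=2]  = -9
N_4 = -2·N_1 + 3·N_2 + 6  [with N_1=0, N_2=2]  = 12
N_5 = N_4 + N_3 - N_2  [with N_4=12, N_3=-9, N_2=2]  = 1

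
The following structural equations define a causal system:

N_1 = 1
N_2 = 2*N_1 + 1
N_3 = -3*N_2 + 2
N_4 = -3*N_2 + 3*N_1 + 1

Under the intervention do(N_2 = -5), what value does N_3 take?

17

The intervention breaks the incoming arrows to N_2: N_2 = 2*N_1 + 1 no longer applies, and N_2 = -5.
N_3 = -3*N_2 + 2  [with N_2=-5]  = 17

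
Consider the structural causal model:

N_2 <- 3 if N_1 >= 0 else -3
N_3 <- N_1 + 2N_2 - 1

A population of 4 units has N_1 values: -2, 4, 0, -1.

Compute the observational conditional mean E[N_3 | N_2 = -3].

-8.5

E[N_3|N_2=-3] averages over only the 2 units with N_2=-3 (N_1 = -2, -1): N_3 = -9, -8, mean -8.5.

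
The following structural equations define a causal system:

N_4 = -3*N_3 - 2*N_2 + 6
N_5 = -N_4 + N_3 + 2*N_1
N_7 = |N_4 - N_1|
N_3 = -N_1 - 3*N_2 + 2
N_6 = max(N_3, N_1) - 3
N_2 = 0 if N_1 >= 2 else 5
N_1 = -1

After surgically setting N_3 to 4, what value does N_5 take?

18

do(N_3=4) replaces the equation N_3 = -N_1 - 3*N_2 + 2 with the constant N_3 = 4.
N_2 = 0 if N_1 >= 2 else 5  [with N_1=-1]  = 5
N_4 = -3*N_3 - 2*N_2 + 6  [with N_3=4, N_2=5]  = -16
N_5 = -N_4 + N_3 + 2*N_1  [with N_4=-16, N_3=4, N_1=-1]  = 18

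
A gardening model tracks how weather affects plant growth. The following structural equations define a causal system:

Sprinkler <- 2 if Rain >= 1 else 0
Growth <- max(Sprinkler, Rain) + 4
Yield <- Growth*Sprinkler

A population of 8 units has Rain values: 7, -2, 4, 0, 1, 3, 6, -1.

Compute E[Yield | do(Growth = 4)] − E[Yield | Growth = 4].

do(Growth=4) breaks Growth's dependence on Rain. With Growth=4 fixed, Yield across the units is 8, 0, 8, 0, 8, 8, 8, 0, mean 5.
E[Yield|Growth=4] averages over only the 3 units with Growth=4 (Rain = -2, 0, -1): Yield = 0, 0, 0, mean 0.
Difference = 5 − 0 = 5.

5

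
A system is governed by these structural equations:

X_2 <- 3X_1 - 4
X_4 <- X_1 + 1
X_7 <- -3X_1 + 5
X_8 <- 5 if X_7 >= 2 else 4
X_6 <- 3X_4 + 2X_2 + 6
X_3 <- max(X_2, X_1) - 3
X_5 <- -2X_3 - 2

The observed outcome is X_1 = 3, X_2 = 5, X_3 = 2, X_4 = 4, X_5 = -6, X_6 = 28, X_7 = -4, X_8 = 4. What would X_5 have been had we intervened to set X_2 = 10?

do(X_2=10) replaces the equation X_2 <- 3X_1 - 4 with the constant X_2 = 10.
X_3 = max(X_2, X_1) - 3  [with X_2=10, X_1=3]  = 7
X_5 = -2X_3 - 2  [with X_3=7]  = -16

-16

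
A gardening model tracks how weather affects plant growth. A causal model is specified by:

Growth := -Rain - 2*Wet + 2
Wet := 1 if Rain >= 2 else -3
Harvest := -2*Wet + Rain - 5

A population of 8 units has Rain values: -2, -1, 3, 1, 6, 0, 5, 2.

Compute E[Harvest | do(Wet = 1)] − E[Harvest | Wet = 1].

-2.25

do(Wet=1) breaks Wet's dependence on Rain. With Wet=1 fixed, Harvest across the units is -9, -8, -4, -6, -1, -7, -2, -5, mean -5.25.
Conditioning on Wet=1 selects the 4 unit(s) with Rain ∈ {3, 6, 5, 2}. Their Harvest values: -4, -1, -2, -5. Mean = -3.
Difference = -5.25 − (-3) = -2.25.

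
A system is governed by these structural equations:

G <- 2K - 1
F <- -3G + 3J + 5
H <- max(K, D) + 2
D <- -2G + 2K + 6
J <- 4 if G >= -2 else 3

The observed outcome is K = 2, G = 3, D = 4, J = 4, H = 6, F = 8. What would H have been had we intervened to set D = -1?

do(D=-1) replaces the equation D <- -2G + 2K + 6 with the constant D = -1.
H = max(K, D) + 2  [with K=2, D=-1]  = 4

4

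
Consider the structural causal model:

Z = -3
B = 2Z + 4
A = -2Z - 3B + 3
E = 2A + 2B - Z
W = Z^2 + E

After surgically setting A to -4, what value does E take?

-9

The intervention breaks the incoming arrows to A: A = -2Z - 3B + 3 no longer applies, and A = -4.
B = 2Z + 4  [with Z=-3]  = -2
E = 2A + 2B - Z  [with A=-4, B=-2, Z=-3]  = -9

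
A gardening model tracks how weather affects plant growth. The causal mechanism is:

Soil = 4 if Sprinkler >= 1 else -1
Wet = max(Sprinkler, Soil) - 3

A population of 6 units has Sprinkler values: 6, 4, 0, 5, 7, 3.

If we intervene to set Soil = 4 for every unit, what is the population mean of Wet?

2

do(Soil=4) breaks Soil's dependence on Sprinkler. With Soil=4 fixed, Wet across the units is 3, 1, 1, 2, 4, 1, mean 2.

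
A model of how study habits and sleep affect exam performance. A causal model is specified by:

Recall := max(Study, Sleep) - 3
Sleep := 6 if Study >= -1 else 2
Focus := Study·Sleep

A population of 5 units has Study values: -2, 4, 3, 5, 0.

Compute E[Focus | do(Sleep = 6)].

do(Sleep=6) breaks Sleep's dependence on Study. With Sleep=6 fixed, Focus across the units is -12, 24, 18, 30, 0, mean 12.

12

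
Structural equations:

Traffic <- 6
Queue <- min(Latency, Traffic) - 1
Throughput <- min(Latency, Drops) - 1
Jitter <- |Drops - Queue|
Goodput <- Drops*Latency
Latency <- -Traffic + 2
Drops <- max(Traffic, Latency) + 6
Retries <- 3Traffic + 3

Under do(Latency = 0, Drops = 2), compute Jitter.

3

The joint intervention fixes Latency = 0, Drops = 2, removing each variable's own equation.
Queue = min(Latency, Traffic) - 1  [with Latency=0, Traffic=6]  = -1
Jitter = |Drops - Queue|  [with Drops=2, Queue=-1]  = 3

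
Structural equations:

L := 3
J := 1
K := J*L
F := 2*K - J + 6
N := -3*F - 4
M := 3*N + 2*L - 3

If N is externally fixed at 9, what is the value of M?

30

The intervention breaks the incoming arrows to N: N := -3*F - 4 no longer applies, and N = 9.
M = 3*N + 2*L - 3  [with N=9, L=3]  = 30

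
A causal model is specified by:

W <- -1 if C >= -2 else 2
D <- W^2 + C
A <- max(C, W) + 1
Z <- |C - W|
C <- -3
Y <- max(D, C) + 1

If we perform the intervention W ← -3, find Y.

7

Under do(W=-3), the mechanism W <- -1 if C >= -2 else 2 is discarded; W is fixed at -3.
D = W^2 + C  [with W=-3, C=-3]  = 6
Y = max(D, C) + 1  [with D=6, C=-3]  = 7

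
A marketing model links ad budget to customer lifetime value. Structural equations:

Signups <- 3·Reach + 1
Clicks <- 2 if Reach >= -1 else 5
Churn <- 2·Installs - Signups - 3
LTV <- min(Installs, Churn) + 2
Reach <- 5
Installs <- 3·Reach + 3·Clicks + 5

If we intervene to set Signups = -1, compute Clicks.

The intervention breaks the incoming arrows to Signups: Signups <- 3·Reach + 1 no longer applies, and Signups = -1.
Since Clicks is not a descendant of the intervened variable, it is unaffected.
Clicks = 2 if Reach >= -1 else 5  [with Reach=5]  = 2

2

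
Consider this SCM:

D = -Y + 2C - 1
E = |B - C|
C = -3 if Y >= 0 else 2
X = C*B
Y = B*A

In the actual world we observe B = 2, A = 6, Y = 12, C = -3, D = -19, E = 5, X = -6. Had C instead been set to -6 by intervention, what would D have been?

-25

Intervening sets C = -6 and removes its equation (C = -3 if Y >= 0 else 2).
Y = B*A  [with B=2, A=6]  = 12
D = -Y + 2C - 1  [with Y=12, C=-6]  = -25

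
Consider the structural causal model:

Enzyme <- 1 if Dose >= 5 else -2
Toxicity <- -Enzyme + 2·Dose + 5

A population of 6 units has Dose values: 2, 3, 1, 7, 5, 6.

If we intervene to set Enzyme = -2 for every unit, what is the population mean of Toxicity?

do(Enzyme=-2) breaks Enzyme's dependence on Dose. With Enzyme=-2 fixed, Toxicity across the units is 11, 13, 9, 21, 17, 19, mean 15.

15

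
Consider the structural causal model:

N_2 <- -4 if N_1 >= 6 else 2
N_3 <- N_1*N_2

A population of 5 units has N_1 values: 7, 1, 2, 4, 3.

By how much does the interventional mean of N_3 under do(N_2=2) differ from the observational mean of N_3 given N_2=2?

1.8

do(N_2=2) breaks N_2's dependence on N_1. With N_2=2 fixed, N_3 across the units is 14, 2, 4, 8, 6, mean 6.8.
Observing N_2=2 restricts to units where N_2's equation naturally yields 2: N_1 ∈ {1, 2, 4, 3}. In that subpopulation N_3 = 2, 4, 8, 6, mean 5.
Difference = 6.8 − 5 = 1.8.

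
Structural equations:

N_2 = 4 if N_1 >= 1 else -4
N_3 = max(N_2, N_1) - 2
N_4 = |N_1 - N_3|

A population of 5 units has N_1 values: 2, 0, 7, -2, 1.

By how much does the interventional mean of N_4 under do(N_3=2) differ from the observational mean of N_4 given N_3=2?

1.9

The intervention sets N_3=2 in all 5 units regardless of N_1. Recomputing N_4 per unit gives 0, 2, 5, 4, 1; average 2.4.
E[N_4|N_3=2] averages over only the 2 units with N_3=2 (N_1 = 2, 1): N_4 = 0, 1, mean 0.5.
Difference = 2.4 − 0.5 = 1.9.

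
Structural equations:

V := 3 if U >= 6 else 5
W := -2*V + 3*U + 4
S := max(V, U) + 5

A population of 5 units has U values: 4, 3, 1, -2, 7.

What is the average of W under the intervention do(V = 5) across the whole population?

The intervention sets V=5 in all 5 units regardless of U. Recomputing W per unit gives 6, 3, -3, -12, 15; average 1.8.

1.8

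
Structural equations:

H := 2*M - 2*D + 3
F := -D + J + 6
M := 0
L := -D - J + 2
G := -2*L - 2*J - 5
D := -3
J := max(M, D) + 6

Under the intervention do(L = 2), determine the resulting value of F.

do(L=2) replaces the equation L := -D - J + 2 with the constant L = 2.
Since F is not a descendant of the intervened variable, it is unaffected.
J = max(M, D) + 6  [with M=0, D=-3]  = 6
F = -D + J + 6  [with D=-3, J=6]  = 15

15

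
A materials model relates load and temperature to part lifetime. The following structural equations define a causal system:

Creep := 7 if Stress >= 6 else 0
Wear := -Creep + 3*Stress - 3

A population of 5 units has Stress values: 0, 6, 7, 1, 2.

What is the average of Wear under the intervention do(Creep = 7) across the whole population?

Every unit gets Creep=7 under the intervention. Wear values become -10, 8, 11, -7, -4; E[Wear|do(Creep=7)] = -0.4.

-0.4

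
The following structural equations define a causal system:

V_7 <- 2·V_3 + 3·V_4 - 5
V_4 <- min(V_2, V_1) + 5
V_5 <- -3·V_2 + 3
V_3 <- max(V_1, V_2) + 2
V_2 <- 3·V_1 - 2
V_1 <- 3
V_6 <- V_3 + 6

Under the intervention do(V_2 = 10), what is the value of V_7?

43

Under do(V_2=10), the mechanism V_2 <- 3·V_1 - 2 is discarded; V_2 is fixed at 10.
V_3 = max(V_1, V_2) + 2  [with V_1=3, V_2=10]  = 12
V_4 = min(V_2, V_1) + 5  [with V_2=10, V_1=3]  = 8
V_7 = 2·V_3 + 3·V_4 - 5  [with V_3=12, V_4=8]  = 43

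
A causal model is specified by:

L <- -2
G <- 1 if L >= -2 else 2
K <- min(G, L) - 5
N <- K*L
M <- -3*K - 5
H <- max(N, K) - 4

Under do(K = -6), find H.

8

The intervention breaks the incoming arrows to K: K <- min(G, L) - 5 no longer applies, and K = -6.
N = K*L  [with K=-6, L=-2]  = 12
H = max(N, K) - 4  [with N=12, K=-6]  = 8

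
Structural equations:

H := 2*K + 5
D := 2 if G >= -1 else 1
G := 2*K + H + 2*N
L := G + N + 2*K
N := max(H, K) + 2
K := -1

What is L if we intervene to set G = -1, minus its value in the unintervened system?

Under do(G=-1), the mechanism G := 2*K + H + 2*N is discarded; G is fixed at -1.
H = 2*K + 5  [with K=-1]  = 3
N = max(H, K) + 2  [with H=3, K=-1]  = 5
L = G + N + 2*K  [with G=-1, N=5, K=-1]  = 2
Without intervention: H = 2*K + 5  [with K=-1]  = 3; N = max(H, K) + 2  [with H=3, K=-1]  = 5; G = 2*K + H + 2*N  [with K=-1, H=3, N=5]  = 11; L = G + N + 2*K  [with G=11, N=5, K=-1]  = 14.
Change = 2 − 14 = -12.

-12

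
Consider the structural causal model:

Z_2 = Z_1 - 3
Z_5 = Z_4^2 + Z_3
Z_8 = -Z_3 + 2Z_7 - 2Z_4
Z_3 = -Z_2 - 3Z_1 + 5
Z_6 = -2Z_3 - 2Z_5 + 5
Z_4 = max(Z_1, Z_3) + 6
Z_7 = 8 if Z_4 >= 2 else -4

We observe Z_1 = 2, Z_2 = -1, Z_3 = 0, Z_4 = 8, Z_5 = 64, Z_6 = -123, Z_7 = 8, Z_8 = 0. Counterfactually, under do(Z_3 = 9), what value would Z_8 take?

The intervention breaks the incoming arrows to Z_3: Z_3 = -Z_2 - 3Z_1 + 5 no longer applies, and Z_3 = 9.
Z_4 = max(Z_1, Z_3) + 6  [with Z_1=2, Z_3=9]  = 15
Z_7 = 8 if Z_4 >= 2 else -4  [with Z_4=15]  = 8
Z_8 = -Z_3 + 2Z_7 - 2Z_4  [with Z_3=9, Z_7=8, Z_4=15]  = -23

-23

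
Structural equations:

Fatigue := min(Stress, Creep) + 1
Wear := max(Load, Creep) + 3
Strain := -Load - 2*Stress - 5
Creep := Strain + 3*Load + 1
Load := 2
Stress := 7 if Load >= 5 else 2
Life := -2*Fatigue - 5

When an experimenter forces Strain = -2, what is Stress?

2

Under do(Strain=-2), the mechanism Strain := -Load - 2*Stress - 5 is discarded; Strain is fixed at -2.
Since Stress is not a descendant of the intervened variable, it is unaffected.
Stress = 7 if Load >= 5 else 2  [with Load=2]  = 2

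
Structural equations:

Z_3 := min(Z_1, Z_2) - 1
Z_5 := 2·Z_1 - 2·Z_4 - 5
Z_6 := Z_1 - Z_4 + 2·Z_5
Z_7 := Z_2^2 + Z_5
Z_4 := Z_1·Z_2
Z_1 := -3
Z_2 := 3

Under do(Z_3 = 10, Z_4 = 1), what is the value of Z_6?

Setting Z_3 = 10, Z_4 = 1 by intervention discards those variables' equations.
Z_5 = 2·Z_1 - 2·Z_4 - 5  [with Z_1=-3, Z_4=1]  = -13
Z_6 = Z_1 - Z_4 + 2·Z_5  [with Z_1=-3, Z_4=1, Z_5=-13]  = -30

-30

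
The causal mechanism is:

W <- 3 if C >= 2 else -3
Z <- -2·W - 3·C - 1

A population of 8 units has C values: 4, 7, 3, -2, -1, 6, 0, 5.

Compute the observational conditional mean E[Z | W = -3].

Conditioning on W=-3 selects the 3 unit(s) with C ∈ {-2, -1, 0}. Their Z values: 11, 8, 5. Mean = 8.

8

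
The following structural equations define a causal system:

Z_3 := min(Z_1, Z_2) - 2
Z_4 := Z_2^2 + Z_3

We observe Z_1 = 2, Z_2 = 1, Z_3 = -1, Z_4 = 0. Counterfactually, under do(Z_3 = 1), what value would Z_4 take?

2

The intervention breaks the incoming arrows to Z_3: Z_3 := min(Z_1, Z_2) - 2 no longer applies, and Z_3 = 1.
Z_4 = Z_2^2 + Z_3  [with Z_2=1, Z_3=1]  = 2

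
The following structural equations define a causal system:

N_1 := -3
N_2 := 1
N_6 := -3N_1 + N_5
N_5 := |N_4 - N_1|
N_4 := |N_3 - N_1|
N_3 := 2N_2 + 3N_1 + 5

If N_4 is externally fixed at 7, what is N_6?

19

Under do(N_4=7), the mechanism N_4 := |N_3 - N_1| is discarded; N_4 is fixed at 7.
N_5 = |N_4 - N_1|  [with N_4=7, N_1=-3]  = 10
N_6 = -3N_1 + N_5  [with N_1=-3, N_5=10]  = 19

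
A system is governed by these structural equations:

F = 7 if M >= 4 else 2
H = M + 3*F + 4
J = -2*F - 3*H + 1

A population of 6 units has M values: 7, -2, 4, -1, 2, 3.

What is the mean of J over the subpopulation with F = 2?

-34.5

Observing F=2 restricts to units where F's equation naturally yields 2: M ∈ {-2, -1, 2, 3}. In that subpopulation J = -27, -30, -39, -42, mean -34.5.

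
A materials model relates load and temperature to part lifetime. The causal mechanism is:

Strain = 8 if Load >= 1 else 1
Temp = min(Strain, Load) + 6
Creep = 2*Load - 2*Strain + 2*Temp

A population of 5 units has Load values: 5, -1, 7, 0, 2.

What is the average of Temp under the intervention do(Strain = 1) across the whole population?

Under do(Strain=1), Strain's equation is replaced by Strain=1 for every unit. Per-unit Temp: 7, 5, 7, 6, 7. Mean = 6.4.

6.4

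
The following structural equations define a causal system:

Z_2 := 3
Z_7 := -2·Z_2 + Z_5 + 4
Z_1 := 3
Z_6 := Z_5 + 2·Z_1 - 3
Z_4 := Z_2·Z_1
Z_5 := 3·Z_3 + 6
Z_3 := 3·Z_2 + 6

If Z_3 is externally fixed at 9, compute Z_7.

The intervention breaks the incoming arrows to Z_3: Z_3 := 3·Z_2 + 6 no longer applies, and Z_3 = 9.
Z_5 = 3·Z_3 + 6  [with Z_3=9]  = 33
Z_7 = -2·Z_2 + Z_5 + 4  [with Z_2=3, Z_5=33]  = 31

31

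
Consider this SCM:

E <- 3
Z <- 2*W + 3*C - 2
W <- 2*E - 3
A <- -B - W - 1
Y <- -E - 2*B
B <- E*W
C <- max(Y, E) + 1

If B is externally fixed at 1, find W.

Under do(B=1), the mechanism B <- E*W is discarded; B is fixed at 1.
Since W is not a descendant of the intervened variable, it is unaffected.
W = 2*E - 3  [with E=3]  = 3

3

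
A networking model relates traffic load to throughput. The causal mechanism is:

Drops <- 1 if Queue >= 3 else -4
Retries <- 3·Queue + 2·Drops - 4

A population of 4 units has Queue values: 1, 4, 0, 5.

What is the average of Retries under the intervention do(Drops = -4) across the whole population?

-4.5

do(Drops=-4) breaks Drops's dependence on Queue. With Drops=-4 fixed, Retries across the units is -9, 0, -12, 3, mean -4.5.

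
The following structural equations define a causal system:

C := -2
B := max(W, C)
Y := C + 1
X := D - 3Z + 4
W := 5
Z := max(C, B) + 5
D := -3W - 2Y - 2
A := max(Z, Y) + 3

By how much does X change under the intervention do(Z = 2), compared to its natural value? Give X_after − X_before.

Intervening sets Z = 2 and removes its equation (Z := max(C, B) + 5).
Y = C + 1  [with C=-2]  = -1
D = -3W - 2Y - 2  [with W=5, Y=-1]  = -15
X = D - 3Z + 4  [with D=-15, Z=2]  = -17
Without intervention: Y = C + 1  [with C=-2]  = -1; B = max(W, C)  [with W=5, C=-2]  = 5; D = -3W - 2Y - 2  [with W=5, Y=-1]  = -15; Z = max(C, B) + 5  [with C=-2, B=5]  = 10; X = D - 3Z + 4  [with D=-15, Z=10]  = -41.
Change = -17 − (-41) = 24.

24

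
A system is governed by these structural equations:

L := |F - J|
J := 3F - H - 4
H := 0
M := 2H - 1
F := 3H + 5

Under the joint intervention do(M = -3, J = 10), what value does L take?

The joint intervention fixes M = -3, J = 10, removing each variable's own equation.
F = 3H + 5  [with H=0]  = 5
L = |F - J|  [with F=5, J=10]  = 5

5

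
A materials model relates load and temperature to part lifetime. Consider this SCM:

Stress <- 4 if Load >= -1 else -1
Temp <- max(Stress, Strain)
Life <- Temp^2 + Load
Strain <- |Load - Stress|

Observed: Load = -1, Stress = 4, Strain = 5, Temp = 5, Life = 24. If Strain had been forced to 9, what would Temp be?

The intervention breaks the incoming arrows to Strain: Strain <- |Load - Stress| no longer applies, and Strain = 9.
Stress = 4 if Load >= -1 else -1  [with Load=-1]  = 4
Temp = max(Stress, Strain)  [with Stress=4, Strain=9]  = 9

9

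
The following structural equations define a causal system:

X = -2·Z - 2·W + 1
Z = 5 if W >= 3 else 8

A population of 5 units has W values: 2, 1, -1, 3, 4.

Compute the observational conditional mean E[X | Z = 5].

-16

Observing Z=5 restricts to units where Z's equation naturally yields 5: W ∈ {3, 4}. In that subpopulation X = -15, -17, mean -16.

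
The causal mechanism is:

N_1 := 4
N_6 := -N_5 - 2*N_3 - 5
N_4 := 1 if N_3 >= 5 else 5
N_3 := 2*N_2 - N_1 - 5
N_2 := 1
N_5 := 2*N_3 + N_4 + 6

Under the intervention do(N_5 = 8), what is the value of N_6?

1

The intervention breaks the incoming arrows to N_5: N_5 := 2*N_3 + N_4 + 6 no longer applies, and N_5 = 8.
N_3 = 2*N_2 - N_1 - 5  [with N_2=1, N_1=4]  = -7
N_6 = -N_5 - 2*N_3 - 5  [with N_5=8, N_3=-7]  = 1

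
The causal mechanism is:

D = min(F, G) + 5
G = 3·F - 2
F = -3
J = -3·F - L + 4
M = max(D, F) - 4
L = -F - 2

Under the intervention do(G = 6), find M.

Under do(G=6), the mechanism G = 3·F - 2 is discarded; G is fixed at 6.
D = min(F, G) + 5  [with F=-3, G=6]  = 2
M = max(D, F) - 4  [with D=2, F=-3]  = -2

-2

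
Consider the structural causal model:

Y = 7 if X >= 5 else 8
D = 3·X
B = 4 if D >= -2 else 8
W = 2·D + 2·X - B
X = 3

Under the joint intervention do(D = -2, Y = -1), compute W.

The joint intervention fixes D = -2, Y = -1, removing each variable's own equation.
B = 4 if D >= -2 else 8  [with D=-2]  = 4
W = 2·D + 2·X - B  [with D=-2, X=3, B=4]  = -2

-2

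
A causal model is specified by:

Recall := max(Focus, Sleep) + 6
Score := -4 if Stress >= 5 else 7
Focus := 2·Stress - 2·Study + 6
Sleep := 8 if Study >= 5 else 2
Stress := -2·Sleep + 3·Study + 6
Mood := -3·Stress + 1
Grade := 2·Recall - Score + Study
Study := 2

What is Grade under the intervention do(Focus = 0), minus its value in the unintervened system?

do(Focus=0) replaces the equation Focus := 2·Stress - 2·Study + 6 with the constant Focus = 0.
Sleep = 8 if Study >= 5 else 2  [with Study=2]  = 2
Stress = -2·Sleep + 3·Study + 6  [with Sleep=2, Study=2]  = 8
Score = -4 if Stress >= 5 else 7  [with Stress=8]  = -4
Recall = max(Focus, Sleep) + 6  [with Focus=0, Sleep=2]  = 8
Grade = 2·Recall - Score + Study  [with Recall=8, Score=-4, Study=2]  = 22
Without intervention: Sleep = 8 if Study >= 5 else 2  [with Study=2]  = 2; Stress = -2·Sleep + 3·Study + 6  [with Sleep=2, Study=2]  = 8; Focus = 2·Stress - 2·Study + 6  [with Stress=8, Study=2]  = 18; Score = -4 if Stress >= 5 else 7  [with Stress=8]  = -4; Recall = max(Focus, Sleep) + 6  [with Focus=18, Sleep=2]  = 24; Grade = 2·Recall - Score + Study  [with Recall=24, Score=-4, Study=2]  = 54.
Change = 22 − 54 = -32.

-32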